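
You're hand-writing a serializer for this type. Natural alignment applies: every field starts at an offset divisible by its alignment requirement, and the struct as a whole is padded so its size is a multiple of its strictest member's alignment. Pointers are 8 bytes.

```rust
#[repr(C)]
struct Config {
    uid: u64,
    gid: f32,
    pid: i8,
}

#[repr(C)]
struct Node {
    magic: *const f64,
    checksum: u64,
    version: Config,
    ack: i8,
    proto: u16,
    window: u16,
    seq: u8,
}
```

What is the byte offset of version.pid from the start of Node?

Config: 0..8  uid  (8B, 8-aligned); 8..12  gid  (4B, 4-aligned); 12..13  pid  (1B, 1-aligned); 13..16  -- tail padding (3B); sizeof = 16, alignof = 8
0..8  magic  (8B, 8-aligned)
8..16  checksum  (8B, 8-aligned)
16..32  version  (16B, 8-aligned)
within Config: pid at 12
16 + 12 = 28

28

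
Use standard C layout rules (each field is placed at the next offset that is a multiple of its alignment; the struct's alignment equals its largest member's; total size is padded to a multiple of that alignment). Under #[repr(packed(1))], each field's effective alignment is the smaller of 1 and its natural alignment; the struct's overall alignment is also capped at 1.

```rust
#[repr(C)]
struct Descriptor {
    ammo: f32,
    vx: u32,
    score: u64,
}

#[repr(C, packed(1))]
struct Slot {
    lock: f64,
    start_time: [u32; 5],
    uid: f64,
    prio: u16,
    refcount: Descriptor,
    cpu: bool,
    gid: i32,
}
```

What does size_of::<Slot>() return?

Descriptor: 0..4  ammo  (4B, 4-aligned); 4..8  vx  (4B, 4-aligned); 8..16  score  (8B, 8-aligned); sizeof = 16, alignof = 8
0..8  lock  (8B, 1-aligned)
8..28  start_time  (20B, 1-aligned)
28..36  uid  (8B, 1-aligned)
36..38  prio  (2B, 1-aligned)
38..54  refcount  (16B, 1-aligned)
54..55  cpu  (1B, 1-aligned)
55..59  gid  (4B, 1-aligned)
sizeof = 59, alignof = 1

59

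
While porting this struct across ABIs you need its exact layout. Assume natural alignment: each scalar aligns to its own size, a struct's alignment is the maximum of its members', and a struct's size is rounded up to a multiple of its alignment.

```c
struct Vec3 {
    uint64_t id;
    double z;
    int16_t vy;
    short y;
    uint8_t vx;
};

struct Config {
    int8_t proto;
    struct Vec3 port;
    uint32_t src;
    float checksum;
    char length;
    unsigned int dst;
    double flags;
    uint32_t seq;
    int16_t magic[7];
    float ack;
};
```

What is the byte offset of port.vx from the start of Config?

28

Vec3: @0: id [8B, align 8] → 8; @8: z [8B, align 8] → 16; @16: vy [2B, align 2] → 18; @18: y [2B, align 2] → 20; @20: vx [1B, align 1] → 21; +3 tail pad (align 8); size 24, align 8
@0: proto [1B, align 1] → 1
+7 pad (align 8)
@8: port [24B, align 8] → 32
within Vec3: vx at 20
8 + 20 = 28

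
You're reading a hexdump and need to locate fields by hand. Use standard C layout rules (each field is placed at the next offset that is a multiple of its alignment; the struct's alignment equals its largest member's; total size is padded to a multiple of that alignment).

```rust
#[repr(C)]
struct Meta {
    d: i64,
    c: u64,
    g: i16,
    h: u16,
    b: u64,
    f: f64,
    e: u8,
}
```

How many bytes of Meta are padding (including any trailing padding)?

11

0..8  d  (8B, 8-aligned)
8..16  c  (8B, 8-aligned)
16..18  g  (2B, 2-aligned)
18..20  h  (2B, 2-aligned)
20..24  -- padding (4B)
24..32  b  (8B, 8-aligned)
32..40  f  (8B, 8-aligned)
40..41  e  (1B, 1-aligned)
41..48  -- tail padding (7B)
sizeof = 48, alignof = 8
data bytes 37, size 48 → padding 11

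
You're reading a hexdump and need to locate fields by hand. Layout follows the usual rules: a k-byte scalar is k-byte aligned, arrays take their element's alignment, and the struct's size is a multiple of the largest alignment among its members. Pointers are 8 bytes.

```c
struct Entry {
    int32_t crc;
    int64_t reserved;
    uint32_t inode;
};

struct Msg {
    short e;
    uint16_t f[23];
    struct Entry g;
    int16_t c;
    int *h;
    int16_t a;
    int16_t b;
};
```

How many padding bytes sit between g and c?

0

Entry: @0: crc [4B, align 4] → 4; +4 pad (align 8); @8: reserved [8B, align 8] → 16; @16: inode [4B, align 4] → 20; +4 tail pad (align 8); size 24, align 8
@0: e [2B, align 2] → 2
@2: f [46B, align 2] → 48
@48: g [24B, align 8] → 72
@72: c [2B, align 2] → 74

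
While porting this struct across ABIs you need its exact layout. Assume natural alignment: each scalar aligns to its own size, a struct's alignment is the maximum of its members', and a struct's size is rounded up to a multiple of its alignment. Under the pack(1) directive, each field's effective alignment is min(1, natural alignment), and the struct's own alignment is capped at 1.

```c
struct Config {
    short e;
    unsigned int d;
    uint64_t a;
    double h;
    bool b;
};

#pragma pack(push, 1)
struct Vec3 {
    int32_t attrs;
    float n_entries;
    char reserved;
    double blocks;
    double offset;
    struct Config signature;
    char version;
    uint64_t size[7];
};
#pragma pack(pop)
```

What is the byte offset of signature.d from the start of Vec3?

29

Config: @0: e [2B, align 2] → 2; +2 pad (align 4); @4: d [4B, align 4] → 8; @8: a [8B, align 8] → 16; @16: h [8B, align 8] → 24; @24: b [1B, align 1] → 25; +7 tail pad (align 8); size 32, align 8
@0: attrs [4B, align 1] → 4
@4: n_entries [4B, align 1] → 8
@8: reserved [1B, align 1] → 9
@9: blocks [8B, align 1] → 17
@17: offset [8B, align 1] → 25
@25: signature [32B, align 1] → 57
within Config: d at 4
25 + 4 = 29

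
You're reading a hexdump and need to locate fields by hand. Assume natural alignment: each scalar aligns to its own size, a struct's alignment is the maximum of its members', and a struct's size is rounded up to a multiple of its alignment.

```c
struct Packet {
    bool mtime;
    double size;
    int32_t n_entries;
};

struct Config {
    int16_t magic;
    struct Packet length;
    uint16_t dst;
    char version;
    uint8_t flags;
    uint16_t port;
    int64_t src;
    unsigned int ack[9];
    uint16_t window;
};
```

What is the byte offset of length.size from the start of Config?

16

Packet: 0..1  mtime  (1B, 1-aligned); 1..8  -- padding (7B); 8..16  size  (8B, 8-aligned); 16..20  n_entries  (4B, 4-aligned); 20..24  -- tail padding (4B); sizeof = 24, alignof = 8
0..2  magic  (2B, 2-aligned)
2..8  -- padding (6B)
8..32  length  (24B, 8-aligned)
within Packet: size at 8
8 + 8 = 16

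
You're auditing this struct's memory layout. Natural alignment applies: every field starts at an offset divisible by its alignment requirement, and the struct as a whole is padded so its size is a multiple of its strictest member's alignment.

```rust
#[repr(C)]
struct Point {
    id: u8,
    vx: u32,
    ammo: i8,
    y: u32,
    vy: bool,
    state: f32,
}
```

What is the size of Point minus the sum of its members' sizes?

9

@0: id [1B, align 1] → 1
+3 pad (align 4)
@4: vx [4B, align 4] → 8
@8: ammo [1B, align 1] → 9
+3 pad (align 4)
@12: y [4B, align 4] → 16
@16: vy [1B, align 1] → 17
+3 pad (align 4)
@20: state [4B, align 4] → 24
size 24, align 4
data bytes 15, size 24 → padding 9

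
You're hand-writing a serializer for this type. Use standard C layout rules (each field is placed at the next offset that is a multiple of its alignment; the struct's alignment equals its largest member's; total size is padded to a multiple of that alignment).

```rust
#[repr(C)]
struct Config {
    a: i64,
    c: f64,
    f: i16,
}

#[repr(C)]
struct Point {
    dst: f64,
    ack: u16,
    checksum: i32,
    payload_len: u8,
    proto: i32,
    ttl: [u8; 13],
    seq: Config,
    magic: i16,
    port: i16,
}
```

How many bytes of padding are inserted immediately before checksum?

Config: 0..8  a  (8B, 8-aligned); 8..16  c  (8B, 8-aligned); 16..18  f  (2B, 2-aligned); 18..24  -- tail padding (6B); sizeof = 24, alignof = 8
0..8  dst  (8B, 8-aligned)
8..10  ack  (2B, 2-aligned)
10..12  -- padding (2B)
12..16  checksum  (4B, 4-aligned)

2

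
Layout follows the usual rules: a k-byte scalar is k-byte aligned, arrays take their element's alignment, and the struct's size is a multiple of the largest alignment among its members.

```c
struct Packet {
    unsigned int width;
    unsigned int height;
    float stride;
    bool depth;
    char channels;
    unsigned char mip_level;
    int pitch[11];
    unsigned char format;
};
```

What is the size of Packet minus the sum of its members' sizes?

4

@0: width [4B, align 4] → 4
@4: height [4B, align 4] → 8
@8: stride [4B, align 4] → 12
@12: depth [1B, align 1] → 13
@13: channels [1B, align 1] → 14
@14: mip_level [1B, align 1] → 15
+1 pad (align 4)
@16: pitch [44B, align 4] → 60
@60: format [1B, align 1] → 61
+3 tail pad (align 4)
size 64, align 4
data bytes 60, size 64 → padding 4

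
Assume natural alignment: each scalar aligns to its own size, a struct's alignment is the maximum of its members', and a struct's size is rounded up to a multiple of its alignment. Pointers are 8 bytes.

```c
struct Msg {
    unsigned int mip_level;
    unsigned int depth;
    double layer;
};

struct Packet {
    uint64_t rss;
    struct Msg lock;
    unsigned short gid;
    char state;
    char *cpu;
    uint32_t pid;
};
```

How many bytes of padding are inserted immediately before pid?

0

Msg: mip_level at 0 (size 4, align 4) → ends 4; depth at 4 (size 4, align 4) → ends 8; layer at 8 (size 8, align 8) → ends 16; total 16 bytes, alignment 8
rss at 0 (size 8, align 8) → ends 8
lock at 8 (size 16, align 8) → ends 24
gid at 24 (size 2, align 2) → ends 26
state at 26 (size 1, align 1) → ends 27
pad 5 to align 8 for cpu
cpu at 32 (size 8, align 8) → ends 40
pid at 40 (size 4, align 4) → ends 44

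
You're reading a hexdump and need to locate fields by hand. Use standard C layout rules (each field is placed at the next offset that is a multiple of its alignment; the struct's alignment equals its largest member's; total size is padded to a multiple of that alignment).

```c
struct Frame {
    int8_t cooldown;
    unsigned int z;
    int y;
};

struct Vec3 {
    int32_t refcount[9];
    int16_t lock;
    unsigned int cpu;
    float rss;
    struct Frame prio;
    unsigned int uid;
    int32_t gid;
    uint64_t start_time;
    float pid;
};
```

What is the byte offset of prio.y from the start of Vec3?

56

Frame: 0..1  cooldown  (1B, 1-aligned); 1..4  -- padding (3B); 4..8  z  (4B, 4-aligned); 8..12  y  (4B, 4-aligned); sizeof = 12, alignof = 4
0..36  refcount  (36B, 4-aligned)
36..38  lock  (2B, 2-aligned)
38..40  -- padding (2B)
40..44  cpu  (4B, 4-aligned)
44..48  rss  (4B, 4-aligned)
48..60  prio  (12B, 4-aligned)
within Frame: y at 8
48 + 8 = 56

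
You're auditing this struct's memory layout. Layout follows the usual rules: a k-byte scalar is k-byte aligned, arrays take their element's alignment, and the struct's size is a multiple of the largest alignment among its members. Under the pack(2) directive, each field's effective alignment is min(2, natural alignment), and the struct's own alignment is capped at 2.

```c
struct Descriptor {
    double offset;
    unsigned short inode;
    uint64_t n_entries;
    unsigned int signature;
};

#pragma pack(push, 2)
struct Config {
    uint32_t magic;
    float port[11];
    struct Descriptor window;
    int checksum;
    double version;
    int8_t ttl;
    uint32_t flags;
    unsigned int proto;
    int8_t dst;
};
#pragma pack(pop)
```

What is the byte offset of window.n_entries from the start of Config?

Descriptor: @0: offset [8B, align 8] → 8; @8: inode [2B, align 2] → 10; +6 pad (align 8); @16: n_entries [8B, align 8] → 24; @24: signature [4B, align 4] → 28; +4 tail pad (align 8); size 32, align 8
@0: magic [4B, align 2] → 4
@4: port [44B, align 2] → 48
@48: window [32B, align 2] → 80
within Descriptor: n_entries at 16
48 + 16 = 64

64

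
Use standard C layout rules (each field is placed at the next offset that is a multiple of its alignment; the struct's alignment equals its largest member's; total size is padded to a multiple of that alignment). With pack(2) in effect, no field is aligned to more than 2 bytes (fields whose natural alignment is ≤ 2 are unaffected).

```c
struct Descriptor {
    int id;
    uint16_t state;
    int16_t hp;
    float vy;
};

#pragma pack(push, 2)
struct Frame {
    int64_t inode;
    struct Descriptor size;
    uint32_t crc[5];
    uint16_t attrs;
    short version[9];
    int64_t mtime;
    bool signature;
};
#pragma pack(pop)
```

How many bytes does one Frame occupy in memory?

Descriptor: @0: id [4B, align 4] → 4; @4: state [2B, align 2] → 6; @6: hp [2B, align 2] → 8; @8: vy [4B, align 4] → 12; size 12, align 4
@0: inode [8B, align 2] → 8
@8: size [12B, align 2] → 20
@20: crc [20B, align 2] → 40
@40: attrs [2B, align 2] → 42
@42: version [18B, align 2] → 60
@60: mtime [8B, align 2] → 68
@68: signature [1B, align 1] → 69
+1 tail pad (align 2)
size 70, align 2

70 bytes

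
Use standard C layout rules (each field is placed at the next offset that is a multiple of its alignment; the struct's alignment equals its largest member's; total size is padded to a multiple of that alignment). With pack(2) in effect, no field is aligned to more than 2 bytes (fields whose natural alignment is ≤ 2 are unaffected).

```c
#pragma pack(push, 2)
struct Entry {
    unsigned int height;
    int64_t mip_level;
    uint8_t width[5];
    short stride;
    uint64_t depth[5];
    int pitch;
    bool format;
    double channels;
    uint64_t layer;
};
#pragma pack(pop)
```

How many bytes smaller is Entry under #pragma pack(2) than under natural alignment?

6

natural layout:
  height at 0 (size 4, align 4) → ends 4
  pad 4 to align 8 for mip_level
  mip_level at 8 (size 8, align 8) → ends 16
  width at 16 (size 5, align 1) → ends 21
  pad 1 to align 2 for stride
  stride at 22 (size 2, align 2) → ends 24
  depth at 24 (size 40, align 8) → ends 64
  pitch at 64 (size 4, align 4) → ends 68
  format at 68 (size 1, align 1) → ends 69
  pad 3 to align 8 for channels
  channels at 72 (size 8, align 8) → ends 80
  layer at 80 (size 8, align 8) → ends 88
  total 88 bytes, alignment 8
packed(2) layout:
  height at 0 (size 4, align 2) → ends 4
  mip_level at 4 (size 8, align 2) → ends 12
  width at 12 (size 5, align 1) → ends 17
  pad 1 to align 2 for stride
  stride at 18 (size 2, align 2) → ends 20
  depth at 20 (size 40, align 2) → ends 60
  pitch at 60 (size 4, align 2) → ends 64
  format at 64 (size 1, align 1) → ends 65
  pad 1 to align 2 for channels
  channels at 66 (size 8, align 2) → ends 74
  layer at 74 (size 8, align 2) → ends 82
  total 82 bytes, alignment 2
88 − 82 = 6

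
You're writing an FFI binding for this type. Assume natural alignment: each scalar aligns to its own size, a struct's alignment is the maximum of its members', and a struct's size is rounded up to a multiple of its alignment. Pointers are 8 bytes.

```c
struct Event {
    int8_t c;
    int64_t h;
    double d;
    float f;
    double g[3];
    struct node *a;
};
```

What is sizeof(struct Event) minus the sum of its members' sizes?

@0: c [1B, align 1] → 1
+7 pad (align 8)
@8: h [8B, align 8] → 16
@16: d [8B, align 8] → 24
@24: f [4B, align 4] → 28
+4 pad (align 8)
@32: g [24B, align 8] → 56
@56: a [8B, align 8] → 64
size 64, align 8
data bytes 53, size 64 → padding 11

11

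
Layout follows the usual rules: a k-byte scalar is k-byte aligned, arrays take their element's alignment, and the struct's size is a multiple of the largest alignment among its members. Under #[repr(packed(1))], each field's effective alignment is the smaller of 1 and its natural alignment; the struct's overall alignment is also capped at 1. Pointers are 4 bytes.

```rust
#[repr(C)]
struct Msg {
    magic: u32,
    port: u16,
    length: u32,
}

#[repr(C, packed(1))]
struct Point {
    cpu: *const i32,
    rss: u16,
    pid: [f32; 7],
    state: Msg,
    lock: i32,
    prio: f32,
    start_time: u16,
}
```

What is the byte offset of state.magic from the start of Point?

Msg: magic at 0 (size 4, align 4) → ends 4; port at 4 (size 2, align 2) → ends 6; pad 2 to align 4 for length; length at 8 (size 4, align 4) → ends 12; total 12 bytes, alignment 4
cpu at 0 (size 4, align 1) → ends 4
rss at 4 (size 2, align 1) → ends 6
pid at 6 (size 28, align 1) → ends 34
state at 34 (size 12, align 1) → ends 46
within Msg: magic at 0
34 + 0 = 34

34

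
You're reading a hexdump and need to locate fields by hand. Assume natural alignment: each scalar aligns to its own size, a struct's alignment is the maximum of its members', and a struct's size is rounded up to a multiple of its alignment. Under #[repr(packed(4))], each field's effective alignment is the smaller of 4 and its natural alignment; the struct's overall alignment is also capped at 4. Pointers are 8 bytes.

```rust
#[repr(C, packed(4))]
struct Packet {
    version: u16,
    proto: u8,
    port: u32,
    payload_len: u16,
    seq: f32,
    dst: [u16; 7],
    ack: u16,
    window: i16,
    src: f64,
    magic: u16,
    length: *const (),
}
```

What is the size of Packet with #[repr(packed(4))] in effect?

0..2  version  (2B, 2-aligned)
2..3  proto  (1B, 1-aligned)
3..4  -- padding (1B)
4..8  port  (4B, 4-aligned)
8..10  payload_len  (2B, 2-aligned)
10..12  -- padding (2B)
12..16  seq  (4B, 4-aligned)
16..30  dst  (14B, 2-aligned)
30..32  ack  (2B, 2-aligned)
32..34  window  (2B, 2-aligned)
34..36  -- padding (2B)
36..44  src  (8B, 4-aligned)
44..46  magic  (2B, 2-aligned)
46..48  -- padding (2B)
48..56  length  (8B, 4-aligned)
sizeof = 56, alignof = 4

56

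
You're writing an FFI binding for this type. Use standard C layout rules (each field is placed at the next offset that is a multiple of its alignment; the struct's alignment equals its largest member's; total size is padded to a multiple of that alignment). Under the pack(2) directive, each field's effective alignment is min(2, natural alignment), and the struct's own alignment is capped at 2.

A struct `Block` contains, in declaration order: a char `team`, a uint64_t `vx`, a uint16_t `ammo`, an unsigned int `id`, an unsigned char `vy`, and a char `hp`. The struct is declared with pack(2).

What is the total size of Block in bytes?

0..1  team  (1B, 1-aligned)
1..2  -- padding (1B)
2..10  vx  (8B, 2-aligned)
10..12  ammo  (2B, 2-aligned)
12..16  id  (4B, 2-aligned)
16..17  vy  (1B, 1-aligned)
17..18  hp  (1B, 1-aligned)
sizeof = 18, alignof = 2

18 bytes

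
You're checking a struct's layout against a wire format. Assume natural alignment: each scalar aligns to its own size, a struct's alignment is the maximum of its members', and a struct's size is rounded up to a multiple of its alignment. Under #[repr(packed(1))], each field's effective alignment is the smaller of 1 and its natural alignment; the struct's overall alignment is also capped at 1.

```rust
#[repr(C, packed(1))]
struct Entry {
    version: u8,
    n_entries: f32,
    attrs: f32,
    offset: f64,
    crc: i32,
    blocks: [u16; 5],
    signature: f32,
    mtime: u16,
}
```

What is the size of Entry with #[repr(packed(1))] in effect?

0..1  version  (1B, 1-aligned)
1..5  n_entries  (4B, 1-aligned)
5..9  attrs  (4B, 1-aligned)
9..17  offset  (8B, 1-aligned)
17..21  crc  (4B, 1-aligned)
21..31  blocks  (10B, 1-aligned)
31..35  signature  (4B, 1-aligned)
35..37  mtime  (2B, 1-aligned)
sizeof = 37, alignof = 1

37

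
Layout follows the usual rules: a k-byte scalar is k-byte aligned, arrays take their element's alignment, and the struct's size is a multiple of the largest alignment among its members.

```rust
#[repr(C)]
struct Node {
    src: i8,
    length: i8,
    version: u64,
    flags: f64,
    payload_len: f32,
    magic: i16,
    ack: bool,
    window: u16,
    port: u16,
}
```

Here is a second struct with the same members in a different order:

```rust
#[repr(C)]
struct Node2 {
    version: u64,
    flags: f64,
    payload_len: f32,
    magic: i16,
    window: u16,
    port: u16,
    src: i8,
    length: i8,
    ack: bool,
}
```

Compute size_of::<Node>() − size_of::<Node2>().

0..1  src  (1B, 1-aligned)
1..2  length  (1B, 1-aligned)
2..8  -- padding (6B)
8..16  version  (8B, 8-aligned)
16..24  flags  (8B, 8-aligned)
24..28  payload_len  (4B, 4-aligned)
28..30  magic  (2B, 2-aligned)
30..31  ack  (1B, 1-aligned)
31..32  -- padding (1B)
32..34  window  (2B, 2-aligned)
34..36  port  (2B, 2-aligned)
36..40  -- tail padding (4B)
sizeof = 40, alignof = 8
— Node2 —
0..8  version  (8B, 8-aligned)
8..16  flags  (8B, 8-aligned)
16..20  payload_len  (4B, 4-aligned)
20..22  magic  (2B, 2-aligned)
22..24  window  (2B, 2-aligned)
24..26  port  (2B, 2-aligned)
26..27  src  (1B, 1-aligned)
27..28  length  (1B, 1-aligned)
28..29  ack  (1B, 1-aligned)
29..32  -- tail padding (3B)
sizeof = 32, alignof = 8
40 − 32 = 8

8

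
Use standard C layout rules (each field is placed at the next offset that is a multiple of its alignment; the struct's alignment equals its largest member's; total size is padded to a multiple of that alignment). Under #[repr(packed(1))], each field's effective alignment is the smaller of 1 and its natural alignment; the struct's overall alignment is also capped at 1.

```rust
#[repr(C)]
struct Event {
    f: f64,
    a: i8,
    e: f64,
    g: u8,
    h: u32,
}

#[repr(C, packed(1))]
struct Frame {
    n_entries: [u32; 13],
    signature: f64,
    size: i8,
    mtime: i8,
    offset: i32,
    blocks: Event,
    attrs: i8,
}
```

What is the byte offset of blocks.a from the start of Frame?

74

Event: f at 0 (size 8, align 8) → ends 8; a at 8 (size 1, align 1) → ends 9; pad 7 to align 8 for e; e at 16 (size 8, align 8) → ends 24; g at 24 (size 1, align 1) → ends 25; pad 3 to align 4 for h; h at 28 (size 4, align 4) → ends 32; total 32 bytes, alignment 8
n_entries at 0 (size 52, align 1) → ends 52
signature at 52 (size 8, align 1) → ends 60
size at 60 (size 1, align 1) → ends 61
mtime at 61 (size 1, align 1) → ends 62
offset at 62 (size 4, align 1) → ends 66
blocks at 66 (size 32, align 1) → ends 98
within Event: a at 8
66 + 8 = 74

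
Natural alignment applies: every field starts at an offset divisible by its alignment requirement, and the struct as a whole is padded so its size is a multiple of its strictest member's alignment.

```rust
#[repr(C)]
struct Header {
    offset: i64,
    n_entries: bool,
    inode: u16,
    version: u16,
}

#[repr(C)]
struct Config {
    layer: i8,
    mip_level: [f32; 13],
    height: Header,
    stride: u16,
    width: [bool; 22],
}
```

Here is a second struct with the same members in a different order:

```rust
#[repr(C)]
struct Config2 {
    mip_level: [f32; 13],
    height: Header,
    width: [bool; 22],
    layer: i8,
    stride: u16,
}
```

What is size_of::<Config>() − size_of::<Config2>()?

-8

Header: offset at 0 (size 8, align 8) → ends 8; n_entries at 8 (size 1, align 1) → ends 9; pad 1 to align 2 for inode; inode at 10 (size 2, align 2) → ends 12; version at 12 (size 2, align 2) → ends 14; tail pad 2 to reach multiple of 8; total 16 bytes, alignment 8
layer at 0 (size 1, align 1) → ends 1
pad 3 to align 4 for mip_level
mip_level at 4 (size 52, align 4) → ends 56
height at 56 (size 16, align 8) → ends 72
stride at 72 (size 2, align 2) → ends 74
width at 74 (size 22, align 1) → ends 96
total 96 bytes, alignment 8
— Config2 —
mip_level at 0 (size 52, align 4) → ends 52
pad 4 to align 8 for height
height at 56 (size 16, align 8) → ends 72
width at 72 (size 22, align 1) → ends 94
layer at 94 (size 1, align 1) → ends 95
pad 1 to align 2 for stride
stride at 96 (size 2, align 2) → ends 98
tail pad 6 to reach multiple of 8
total 104 bytes, alignment 8
96 − 104 = -8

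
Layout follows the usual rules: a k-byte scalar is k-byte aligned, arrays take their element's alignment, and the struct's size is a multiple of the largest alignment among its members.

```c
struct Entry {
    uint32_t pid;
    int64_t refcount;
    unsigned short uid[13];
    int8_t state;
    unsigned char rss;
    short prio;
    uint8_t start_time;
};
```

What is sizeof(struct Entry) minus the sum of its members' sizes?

5

pid at 0 (size 4, align 4) → ends 4
pad 4 to align 8 for refcount
refcount at 8 (size 8, align 8) → ends 16
uid at 16 (size 26, align 2) → ends 42
state at 42 (size 1, align 1) → ends 43
rss at 43 (size 1, align 1) → ends 44
prio at 44 (size 2, align 2) → ends 46
start_time at 46 (size 1, align 1) → ends 47
tail pad 1 to reach multiple of 8
total 48 bytes, alignment 8
data bytes 43, size 48 → padding 5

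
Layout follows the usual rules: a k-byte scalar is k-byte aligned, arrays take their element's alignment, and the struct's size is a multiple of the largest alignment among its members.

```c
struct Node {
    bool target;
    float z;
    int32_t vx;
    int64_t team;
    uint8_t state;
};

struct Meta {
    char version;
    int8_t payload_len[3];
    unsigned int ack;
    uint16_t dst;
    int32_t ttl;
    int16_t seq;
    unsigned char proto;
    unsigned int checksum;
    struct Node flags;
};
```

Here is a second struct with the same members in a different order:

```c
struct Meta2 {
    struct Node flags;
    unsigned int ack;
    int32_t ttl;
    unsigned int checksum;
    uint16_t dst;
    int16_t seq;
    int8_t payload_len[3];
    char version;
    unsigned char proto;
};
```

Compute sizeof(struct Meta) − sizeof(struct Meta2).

0

Node: target at 0 (size 1, align 1) → ends 1; pad 3 to align 4 for z; z at 4 (size 4, align 4) → ends 8; vx at 8 (size 4, align 4) → ends 12; pad 4 to align 8 for team; team at 16 (size 8, align 8) → ends 24; state at 24 (size 1, align 1) → ends 25; tail pad 7 to reach multiple of 8; total 32 bytes, alignment 8
version at 0 (size 1, align 1) → ends 1
payload_len at 1 (size 3, align 1) → ends 4
ack at 4 (size 4, align 4) → ends 8
dst at 8 (size 2, align 2) → ends 10
pad 2 to align 4 for ttl
ttl at 12 (size 4, align 4) → ends 16
seq at 16 (size 2, align 2) → ends 18
proto at 18 (size 1, align 1) → ends 19
pad 1 to align 4 for checksum
checksum at 20 (size 4, align 4) → ends 24
flags at 24 (size 32, align 8) → ends 56
total 56 bytes, alignment 8
— Meta2 —
flags at 0 (size 32, align 8) → ends 32
ack at 32 (size 4, align 4) → ends 36
ttl at 36 (size 4, align 4) → ends 40
checksum at 40 (size 4, align 4) → ends 44
dst at 44 (size 2, align 2) → ends 46
seq at 46 (size 2, align 2) → ends 48
payload_len at 48 (size 3, align 1) → ends 51
version at 51 (size 1, align 1) → ends 52
proto at 52 (size 1, align 1) → ends 53
tail pad 3 to reach multiple of 8
total 56 bytes, alignment 8
56 − 56 = 0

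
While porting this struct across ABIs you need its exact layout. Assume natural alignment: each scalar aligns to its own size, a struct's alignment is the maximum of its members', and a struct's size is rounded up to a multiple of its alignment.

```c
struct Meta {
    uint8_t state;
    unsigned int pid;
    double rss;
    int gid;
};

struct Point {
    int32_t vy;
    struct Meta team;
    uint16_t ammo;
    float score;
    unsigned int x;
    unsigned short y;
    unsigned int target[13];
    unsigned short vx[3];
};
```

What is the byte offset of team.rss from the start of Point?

Meta: 0..1  state  (1B, 1-aligned); 1..4  -- padding (3B); 4..8  pid  (4B, 4-aligned); 8..16  rss  (8B, 8-aligned); 16..20  gid  (4B, 4-aligned); 20..24  -- tail padding (4B); sizeof = 24, alignof = 8
0..4  vy  (4B, 4-aligned)
4..8  -- padding (4B)
8..32  team  (24B, 8-aligned)
within Meta: rss at 8
8 + 8 = 16

16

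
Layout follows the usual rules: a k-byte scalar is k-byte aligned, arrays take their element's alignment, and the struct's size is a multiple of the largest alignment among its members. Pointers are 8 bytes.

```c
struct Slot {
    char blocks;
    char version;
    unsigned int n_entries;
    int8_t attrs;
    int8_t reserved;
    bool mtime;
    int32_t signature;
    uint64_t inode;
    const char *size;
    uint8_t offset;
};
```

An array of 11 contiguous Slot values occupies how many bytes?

@0: blocks [1B, align 1] → 1
@1: version [1B, align 1] → 2
+2 pad (align 4)
@4: n_entries [4B, align 4] → 8
@8: attrs [1B, align 1] → 9
@9: reserved [1B, align 1] → 10
@10: mtime [1B, align 1] → 11
+1 pad (align 4)
@12: signature [4B, align 4] → 16
@16: inode [8B, align 8] → 24
@24: size [8B, align 8] → 32
@32: offset [1B, align 1] → 33
+7 tail pad (align 8)
size 40, align 8
array of 11: 11 × 40 = 440

440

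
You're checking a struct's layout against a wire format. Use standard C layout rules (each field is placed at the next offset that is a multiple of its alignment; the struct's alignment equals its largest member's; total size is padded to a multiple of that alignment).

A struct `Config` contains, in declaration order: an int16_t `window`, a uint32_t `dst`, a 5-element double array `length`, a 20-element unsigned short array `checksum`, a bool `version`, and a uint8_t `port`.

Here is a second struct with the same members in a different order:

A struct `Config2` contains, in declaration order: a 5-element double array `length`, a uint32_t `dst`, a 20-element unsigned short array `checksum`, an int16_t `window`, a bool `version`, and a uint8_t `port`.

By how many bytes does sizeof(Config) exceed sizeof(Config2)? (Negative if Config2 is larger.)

0..2  window  (2B, 2-aligned)
2..4  -- padding (2B)
4..8  dst  (4B, 4-aligned)
8..48  length  (40B, 8-aligned)
48..88  checksum  (40B, 2-aligned)
88..89  version  (1B, 1-aligned)
89..90  port  (1B, 1-aligned)
90..96  -- tail padding (6B)
sizeof = 96, alignof = 8
— Config2 —
0..40  length  (40B, 8-aligned)
40..44  dst  (4B, 4-aligned)
44..84  checksum  (40B, 2-aligned)
84..86  window  (2B, 2-aligned)
86..87  version  (1B, 1-aligned)
87..88  port  (1B, 1-aligned)
sizeof = 88, alignof = 8
96 − 88 = 8

8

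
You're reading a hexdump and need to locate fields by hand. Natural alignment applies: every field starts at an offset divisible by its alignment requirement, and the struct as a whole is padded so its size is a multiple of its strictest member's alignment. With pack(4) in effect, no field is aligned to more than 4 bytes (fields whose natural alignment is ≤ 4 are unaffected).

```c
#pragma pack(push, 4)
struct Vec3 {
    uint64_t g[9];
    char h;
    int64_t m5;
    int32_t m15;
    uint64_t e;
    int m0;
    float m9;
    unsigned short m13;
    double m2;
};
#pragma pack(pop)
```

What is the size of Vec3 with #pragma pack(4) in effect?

0..72  g  (72B, 4-aligned)
72..73  h  (1B, 1-aligned)
73..76  -- padding (3B)
76..84  m5  (8B, 4-aligned)
84..88  m15  (4B, 4-aligned)
88..96  e  (8B, 4-aligned)
96..100  m0  (4B, 4-aligned)
100..104  m9  (4B, 4-aligned)
104..106  m13  (2B, 2-aligned)
106..108  -- padding (2B)
108..116  m2  (8B, 4-aligned)
sizeof = 116, alignof = 4

116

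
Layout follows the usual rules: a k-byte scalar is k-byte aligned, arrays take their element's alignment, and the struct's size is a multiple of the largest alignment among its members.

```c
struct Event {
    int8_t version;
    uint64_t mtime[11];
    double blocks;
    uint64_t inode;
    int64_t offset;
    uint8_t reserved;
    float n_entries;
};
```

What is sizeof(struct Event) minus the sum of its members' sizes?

10

version at 0 (size 1, align 1) → ends 1
pad 7 to align 8 for mtime
mtime at 8 (size 88, align 8) → ends 96
blocks at 96 (size 8, align 8) → ends 104
inode at 104 (size 8, align 8) → ends 112
offset at 112 (size 8, align 8) → ends 120
reserved at 120 (size 1, align 1) → ends 121
pad 3 to align 4 for n_entries
n_entries at 124 (size 4, align 4) → ends 128
total 128 bytes, alignment 8
data bytes 118, size 128 → padding 10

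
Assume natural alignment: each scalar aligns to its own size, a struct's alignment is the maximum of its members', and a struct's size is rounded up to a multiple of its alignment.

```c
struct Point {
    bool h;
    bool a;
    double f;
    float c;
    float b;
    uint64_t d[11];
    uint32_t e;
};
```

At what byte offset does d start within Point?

h at 0 (size 1, align 1) → ends 1
a at 1 (size 1, align 1) → ends 2
pad 6 to align 8 for f
f at 8 (size 8, align 8) → ends 16
c at 16 (size 4, align 4) → ends 20
b at 20 (size 4, align 4) → ends 24
d at 24 (size 88, align 8) → ends 112

24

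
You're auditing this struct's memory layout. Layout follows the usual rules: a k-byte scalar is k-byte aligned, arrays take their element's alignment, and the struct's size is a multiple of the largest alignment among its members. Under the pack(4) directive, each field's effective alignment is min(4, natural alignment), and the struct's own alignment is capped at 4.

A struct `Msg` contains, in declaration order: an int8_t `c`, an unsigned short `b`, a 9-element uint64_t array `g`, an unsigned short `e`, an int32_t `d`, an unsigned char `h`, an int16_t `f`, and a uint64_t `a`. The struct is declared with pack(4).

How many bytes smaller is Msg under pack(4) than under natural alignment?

8

natural layout:
  0..1  c  (1B, 1-aligned)
  1..2  -- padding (1B)
  2..4  b  (2B, 2-aligned)
  4..8  -- padding (4B)
  8..80  g  (72B, 8-aligned)
  80..82  e  (2B, 2-aligned)
  82..84  -- padding (2B)
  84..88  d  (4B, 4-aligned)
  88..89  h  (1B, 1-aligned)
  89..90  -- padding (1B)
  90..92  f  (2B, 2-aligned)
  92..96  -- padding (4B)
  96..104  a  (8B, 8-aligned)
  sizeof = 104, alignof = 8
packed(4) layout:
  0..1  c  (1B, 1-aligned)
  1..2  -- padding (1B)
  2..4  b  (2B, 2-aligned)
  4..76  g  (72B, 4-aligned)
  76..78  e  (2B, 2-aligned)
  78..80  -- padding (2B)
  80..84  d  (4B, 4-aligned)
  84..85  h  (1B, 1-aligned)
  85..86  -- padding (1B)
  86..88  f  (2B, 2-aligned)
  88..96  a  (8B, 4-aligned)
  sizeof = 96, alignof = 4
104 − 96 = 8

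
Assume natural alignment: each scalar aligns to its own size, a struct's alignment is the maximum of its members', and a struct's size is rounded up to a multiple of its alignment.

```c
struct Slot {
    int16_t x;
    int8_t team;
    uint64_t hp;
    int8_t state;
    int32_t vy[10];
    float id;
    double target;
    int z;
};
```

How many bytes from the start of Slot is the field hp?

@0: x [2B, align 2] → 2
@2: team [1B, align 1] → 3
+5 pad (align 8)
@8: hp [8B, align 8] → 16

8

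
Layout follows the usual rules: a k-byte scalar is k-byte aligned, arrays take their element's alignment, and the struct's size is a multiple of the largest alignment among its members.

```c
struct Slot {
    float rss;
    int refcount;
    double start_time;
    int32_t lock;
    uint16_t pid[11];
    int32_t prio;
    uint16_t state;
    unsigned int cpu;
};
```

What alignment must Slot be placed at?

8

member alignments: rss=4, refcount=4, start_time=8, lock=4, pid=2, prio=4, state=2, cpu=4
max = 8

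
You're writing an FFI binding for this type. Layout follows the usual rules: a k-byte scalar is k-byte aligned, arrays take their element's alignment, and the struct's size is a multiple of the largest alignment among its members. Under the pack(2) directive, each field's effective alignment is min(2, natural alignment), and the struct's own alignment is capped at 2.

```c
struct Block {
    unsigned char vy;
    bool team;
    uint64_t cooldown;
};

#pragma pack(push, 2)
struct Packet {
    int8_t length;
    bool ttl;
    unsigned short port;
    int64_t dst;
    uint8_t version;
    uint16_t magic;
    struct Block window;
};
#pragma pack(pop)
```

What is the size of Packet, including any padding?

Block: 0..1  vy  (1B, 1-aligned); 1..2  team  (1B, 1-aligned); 2..8  -- padding (6B); 8..16  cooldown  (8B, 8-aligned); sizeof = 16, alignof = 8
0..1  length  (1B, 1-aligned)
1..2  ttl  (1B, 1-aligned)
2..4  port  (2B, 2-aligned)
4..12  dst  (8B, 2-aligned)
12..13  version  (1B, 1-aligned)
13..14  -- padding (1B)
14..16  magic  (2B, 2-aligned)
16..32  window  (16B, 2-aligned)
sizeof = 32, alignof = 2

32 bytes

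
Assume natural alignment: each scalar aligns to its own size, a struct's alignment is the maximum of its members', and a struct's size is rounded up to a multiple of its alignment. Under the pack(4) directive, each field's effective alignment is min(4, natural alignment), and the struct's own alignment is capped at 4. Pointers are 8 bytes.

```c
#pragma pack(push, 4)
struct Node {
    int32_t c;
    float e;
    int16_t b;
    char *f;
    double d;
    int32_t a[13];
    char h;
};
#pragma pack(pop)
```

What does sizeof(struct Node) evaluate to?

@0: c [4B, align 4] → 4
@4: e [4B, align 4] → 8
@8: b [2B, align 2] → 10
+2 pad (align 4)
@12: f [8B, align 4] → 20
@20: d [8B, align 4] → 28
@28: a [52B, align 4] → 80
@80: h [1B, align 1] → 81
+3 tail pad (align 4)
size 84, align 4

84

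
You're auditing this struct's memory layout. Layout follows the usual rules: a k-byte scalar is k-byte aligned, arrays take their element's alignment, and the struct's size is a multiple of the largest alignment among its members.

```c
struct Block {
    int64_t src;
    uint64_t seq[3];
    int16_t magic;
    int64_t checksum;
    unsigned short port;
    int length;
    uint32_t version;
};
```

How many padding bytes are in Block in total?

12

0..8  src  (8B, 8-aligned)
8..32  seq  (24B, 8-aligned)
32..34  magic  (2B, 2-aligned)
34..40  -- padding (6B)
40..48  checksum  (8B, 8-aligned)
48..50  port  (2B, 2-aligned)
50..52  -- padding (2B)
52..56  length  (4B, 4-aligned)
56..60  version  (4B, 4-aligned)
60..64  -- tail padding (4B)
sizeof = 64, alignof = 8
data bytes 52, size 64 → padding 12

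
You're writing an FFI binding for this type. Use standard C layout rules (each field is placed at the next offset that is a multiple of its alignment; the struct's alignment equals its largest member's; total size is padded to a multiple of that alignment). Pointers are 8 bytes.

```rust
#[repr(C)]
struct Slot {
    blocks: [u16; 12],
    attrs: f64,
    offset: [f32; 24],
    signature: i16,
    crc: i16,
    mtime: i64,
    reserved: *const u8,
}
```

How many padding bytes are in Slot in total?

4

@0: blocks [24B, align 2] → 24
@24: attrs [8B, align 8] → 32
@32: offset [96B, align 4] → 128
@128: signature [2B, align 2] → 130
@130: crc [2B, align 2] → 132
+4 pad (align 8)
@136: mtime [8B, align 8] → 144
@144: reserved [8B, align 8] → 152
size 152, align 8
data bytes 148, size 152 → padding 4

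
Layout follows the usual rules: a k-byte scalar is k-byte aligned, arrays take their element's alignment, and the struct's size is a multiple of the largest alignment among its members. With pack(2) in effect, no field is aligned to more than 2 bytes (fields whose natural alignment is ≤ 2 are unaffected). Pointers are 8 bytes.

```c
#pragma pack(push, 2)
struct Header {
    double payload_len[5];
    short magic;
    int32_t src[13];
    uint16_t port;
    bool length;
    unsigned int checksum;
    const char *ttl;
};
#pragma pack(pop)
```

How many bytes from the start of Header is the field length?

96

@0: payload_len [40B, align 2] → 40
@40: magic [2B, align 2] → 42
@42: src [52B, align 2] → 94
@94: port [2B, align 2] → 96
@96: length [1B, align 1] → 97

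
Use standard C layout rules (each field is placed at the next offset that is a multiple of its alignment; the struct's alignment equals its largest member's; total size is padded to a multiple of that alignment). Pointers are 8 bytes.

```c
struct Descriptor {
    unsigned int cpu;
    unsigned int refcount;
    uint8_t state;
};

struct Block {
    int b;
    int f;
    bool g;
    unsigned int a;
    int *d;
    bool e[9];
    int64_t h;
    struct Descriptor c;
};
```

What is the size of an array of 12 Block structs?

768

Descriptor: @0: cpu [4B, align 4] → 4; @4: refcount [4B, align 4] → 8; @8: state [1B, align 1] → 9; +3 tail pad (align 4); size 12, align 4
@0: b [4B, align 4] → 4
@4: f [4B, align 4] → 8
@8: g [1B, align 1] → 9
+3 pad (align 4)
@12: a [4B, align 4] → 16
@16: d [8B, align 8] → 24
@24: e [9B, align 1] → 33
+7 pad (align 8)
@40: h [8B, align 8] → 48
@48: c [12B, align 4] → 60
+4 tail pad (align 8)
size 64, align 8
array of 12: 12 × 64 = 768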